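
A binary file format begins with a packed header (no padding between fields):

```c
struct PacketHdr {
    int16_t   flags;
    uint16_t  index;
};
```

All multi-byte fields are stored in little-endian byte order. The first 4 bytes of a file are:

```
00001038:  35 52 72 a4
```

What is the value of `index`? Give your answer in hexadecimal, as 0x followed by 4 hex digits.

`index` follows `flags` (2 bytes), so it starts at byte offset 2 and occupies 2 bytes.
Bytes at offsets 2..3: 72 A4.
Little-endian: lowest address holds the least-significant byte.
Reassemble most-significant byte first: A4 72 → 0xA472.

0xA472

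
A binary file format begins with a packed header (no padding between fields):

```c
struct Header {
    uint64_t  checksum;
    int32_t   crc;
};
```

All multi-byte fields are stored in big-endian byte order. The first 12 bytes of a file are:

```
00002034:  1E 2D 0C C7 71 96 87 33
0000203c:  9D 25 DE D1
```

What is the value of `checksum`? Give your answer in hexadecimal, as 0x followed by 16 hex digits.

`checksum` is the first field, at byte offset 0, occupying 8 bytes.
Bytes at offsets 0..7: 1E 2D 0C C7 71 96 87 33.
Big-endian: lowest address holds the most-significant byte.
The bytes are already most-significant first: 0x1E2D0CC771968733.

0x1E2D0CC771968733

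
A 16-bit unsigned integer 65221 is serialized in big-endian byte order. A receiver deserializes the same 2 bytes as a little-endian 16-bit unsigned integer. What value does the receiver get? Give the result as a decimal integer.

50686

65221 in 16-bit hexadecimal is 0xFEC5.
Stored big-endian, the bytes at ascending addresses are FE C5.
Read back as little-endian, the first byte is least significant, giving 0xC5FE.
0xC5FE = 50686.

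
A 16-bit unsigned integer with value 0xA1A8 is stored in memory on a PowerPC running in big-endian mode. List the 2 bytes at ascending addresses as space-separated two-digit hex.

A1 A8

Split into bytes (most-significant first): A1 A8.
In big-endian order the high byte comes first in memory.
So the memory order matches the most-significant-first order: A1 A8.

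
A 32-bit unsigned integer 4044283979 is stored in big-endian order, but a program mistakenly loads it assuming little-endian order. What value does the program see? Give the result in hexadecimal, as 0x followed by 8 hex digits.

4044283979 in 32-bit hexadecimal is 0xF10EE04B.
Stored big-endian, the bytes at ascending addresses are F1 0E E0 4B.
Read back as little-endian, the first byte is least significant, giving 0x4BE00EF1.

0x4BE00EF1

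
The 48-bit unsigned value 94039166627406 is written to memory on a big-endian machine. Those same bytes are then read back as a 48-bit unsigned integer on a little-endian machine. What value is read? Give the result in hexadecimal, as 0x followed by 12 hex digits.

0x4E2E1F338755

94039166627406 in 48-bit hexadecimal is 0x5587331F2E4E.
Stored big-endian, the bytes at ascending addresses are 55 87 33 1F 2E 4E.
Read back as little-endian, the first byte is least significant, giving 0x4E2E1F338755.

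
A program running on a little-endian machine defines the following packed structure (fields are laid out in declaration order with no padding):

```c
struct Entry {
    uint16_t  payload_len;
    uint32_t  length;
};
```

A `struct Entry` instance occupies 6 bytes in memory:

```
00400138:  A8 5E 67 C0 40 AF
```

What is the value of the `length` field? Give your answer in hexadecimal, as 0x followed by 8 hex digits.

`length` follows `payload_len` (2 bytes), so it starts at byte offset 2 and occupies 4 bytes.
Bytes at offsets 2..5: 67 C0 40 AF.
In little-endian order the low byte comes first in memory.
Reassemble most-significant byte first: AF 40 C0 67 → 0xAF40C067.

0xAF40C067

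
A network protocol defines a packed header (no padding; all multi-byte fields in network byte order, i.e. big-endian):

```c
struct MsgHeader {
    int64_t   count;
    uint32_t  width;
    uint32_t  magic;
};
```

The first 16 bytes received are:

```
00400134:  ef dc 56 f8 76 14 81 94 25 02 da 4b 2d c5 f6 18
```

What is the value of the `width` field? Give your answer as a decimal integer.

620943947

`width` follows `count` (8 bytes), so it starts at byte offset 8 and occupies 4 bytes.
Bytes at offsets 8..11: 25 02 DA 4B.
Big-endian: lowest address holds the most-significant byte.
The bytes are already most-significant first: 0x2502DA4B.
0x2502DA4B = 620943947.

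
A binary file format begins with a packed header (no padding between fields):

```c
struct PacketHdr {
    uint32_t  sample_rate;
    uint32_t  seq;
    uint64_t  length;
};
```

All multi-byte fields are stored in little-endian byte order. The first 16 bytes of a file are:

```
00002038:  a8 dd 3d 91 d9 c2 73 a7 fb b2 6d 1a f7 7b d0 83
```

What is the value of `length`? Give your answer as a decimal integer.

9498227915354911483

`length` follows `sample_rate` (4 B), `seq` (4 B), so it starts at offset 4 + 4 = 8 and occupies 8 bytes.
Bytes at offsets 8..15: FB B2 6D 1A F7 7B D0 83.
In little-endian order the low byte comes first in memory.
Reassemble most-significant byte first: 83 D0 7B F7 1A 6D B2 FB → 0x83D07BF71A6DB2FB.
0x83D07BF71A6DB2FB = 9498227915354911483.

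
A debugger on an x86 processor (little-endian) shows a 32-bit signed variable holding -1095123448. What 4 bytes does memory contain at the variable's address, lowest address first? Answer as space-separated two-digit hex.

08 BE B9 BE

Two's complement of -1095123448 in 32 bits: 1095123448 = 0x414641F8; invert → 0xBEB9BE07; add 1 → 0xBEB9BE08.
Split into bytes (most-significant first): BE B9 BE 08.
In little-endian order the low byte comes first in memory.
So at ascending addresses the bytes are 08 BE B9 BE.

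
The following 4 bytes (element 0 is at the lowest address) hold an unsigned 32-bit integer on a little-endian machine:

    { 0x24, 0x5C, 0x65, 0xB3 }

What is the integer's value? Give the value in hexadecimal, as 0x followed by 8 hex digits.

Little-endian: lowest address holds the least-significant byte.
Reassemble most-significant byte first: B3 65 5C 24 → 0xB3655C24.

0xB3655C24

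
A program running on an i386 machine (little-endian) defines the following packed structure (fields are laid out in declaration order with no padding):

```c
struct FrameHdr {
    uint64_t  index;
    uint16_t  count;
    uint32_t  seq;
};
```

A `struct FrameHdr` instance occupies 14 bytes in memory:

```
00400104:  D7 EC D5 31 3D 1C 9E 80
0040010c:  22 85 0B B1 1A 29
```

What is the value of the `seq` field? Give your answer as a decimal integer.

689615115

`seq` follows `index` (8 B), `count` (2 B), so it starts at offset 8 + 2 = 10 and occupies 4 bytes.
Bytes at offsets 10..13: 0B B1 1A 29.
Little-endian stores the least-significant byte at the lowest address.
Reassemble most-significant byte first: 29 1A B1 0B → 0x291AB10B.
0x291AB10B = 689615115.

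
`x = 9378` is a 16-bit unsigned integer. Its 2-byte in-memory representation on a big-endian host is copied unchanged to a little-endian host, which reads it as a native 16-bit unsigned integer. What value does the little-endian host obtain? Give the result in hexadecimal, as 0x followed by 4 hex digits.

0xA224

9378 in 16-bit hexadecimal is 0x24A2.
Stored big-endian, the bytes at ascending addresses are 24 A2.
Read back as little-endian, the first byte is least significant, giving 0xA224.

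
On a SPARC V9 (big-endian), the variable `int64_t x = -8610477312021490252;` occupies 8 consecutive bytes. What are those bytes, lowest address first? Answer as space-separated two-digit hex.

Two's complement of -8610477312021490252 in 64 bits: 8610477312021490252 = 0x777E8F7EB999EA4C; invert → 0x88817081466615B3; add 1 → 0x88817081466615B4.
Split into bytes (most-significant first): 88 81 70 81 46 66 15 B4.
Big-endian stores the most-significant byte at the lowest address.
So the memory order matches the most-significant-first order: 88 81 70 81 46 66 15 B4.

88 81 70 81 46 66 15 B4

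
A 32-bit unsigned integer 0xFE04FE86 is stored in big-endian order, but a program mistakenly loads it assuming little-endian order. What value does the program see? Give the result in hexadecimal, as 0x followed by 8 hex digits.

0x86FE04FE

Stored big-endian, the bytes at ascending addresses are FE 04 FE 86.
Read back as little-endian, the first byte is least significant, giving 0x86FE04FE.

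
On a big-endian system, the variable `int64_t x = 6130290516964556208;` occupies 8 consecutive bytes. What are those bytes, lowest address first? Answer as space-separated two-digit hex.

55 13 2A BE D9 9E 3D B0

6130290516964556208 in hexadecimal, padded to 64 bits, is 0x55132ABED99E3DB0.
Split into bytes (most-significant first): 55 13 2A BE D9 9E 3D B0.
Big-endian stores the most-significant byte at the lowest address.
So the memory order matches the most-significant-first order: 55 13 2A BE D9 9E 3D B0.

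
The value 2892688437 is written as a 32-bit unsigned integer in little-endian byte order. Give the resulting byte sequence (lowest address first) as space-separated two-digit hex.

2892688437 in hexadecimal, padded to 32 bits, is 0xAC6AEC35.
Split into bytes (most-significant first): AC 6A EC 35.
In little-endian order the low byte comes first in memory.
So at ascending addresses the bytes are 35 EC 6A AC.

35 EC 6A AC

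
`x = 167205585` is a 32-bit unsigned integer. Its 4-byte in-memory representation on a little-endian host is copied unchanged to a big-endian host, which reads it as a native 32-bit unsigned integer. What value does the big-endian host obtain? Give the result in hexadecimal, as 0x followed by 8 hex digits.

167205585 in 32-bit hexadecimal is 0x09F75AD1.
Stored little-endian, the bytes at ascending addresses are D1 5A F7 09.
Read back as big-endian, the last byte is least significant, giving 0xD15AF709.

0xD15AF709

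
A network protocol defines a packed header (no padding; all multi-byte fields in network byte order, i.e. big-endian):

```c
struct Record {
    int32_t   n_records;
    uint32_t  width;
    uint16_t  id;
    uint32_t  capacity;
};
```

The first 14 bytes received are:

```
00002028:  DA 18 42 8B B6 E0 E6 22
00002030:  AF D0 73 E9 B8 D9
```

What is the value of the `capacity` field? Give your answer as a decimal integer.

1944697049

`capacity` follows `n_records` (4 B), `width` (4 B), `id` (2 B), so it starts at offset 4 + 4 + 2 = 10 and occupies 4 bytes.
Bytes at offsets 10..13: 73 E9 B8 D9.
In big-endian order the high byte comes first in memory.
The bytes are already most-significant first: 0x73E9B8D9.
0x73E9B8D9 = 1944697049.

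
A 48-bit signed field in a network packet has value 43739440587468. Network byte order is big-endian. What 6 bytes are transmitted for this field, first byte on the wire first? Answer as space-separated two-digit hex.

43739440587468 in hexadecimal, padded to 48 bits, is 0x27C7E1D1A2CC.
Split into bytes (most-significant first): 27 C7 E1 D1 A2 CC.
Big-endian: lowest address holds the most-significant byte.
So the memory order matches the most-significant-first order: 27 C7 E1 D1 A2 CC.

27 C7 E1 D1 A2 CC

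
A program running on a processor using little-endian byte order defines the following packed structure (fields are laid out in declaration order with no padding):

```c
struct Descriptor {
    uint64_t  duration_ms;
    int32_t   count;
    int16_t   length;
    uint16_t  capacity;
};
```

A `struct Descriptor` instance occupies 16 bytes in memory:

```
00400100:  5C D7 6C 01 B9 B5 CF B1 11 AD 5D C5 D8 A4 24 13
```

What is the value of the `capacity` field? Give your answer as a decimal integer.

`capacity` follows `duration_ms` (8 B), `count` (4 B), `length` (2 B), so it starts at offset 8 + 4 + 2 = 14 and occupies 2 bytes.
Bytes at offsets 14..15: 24 13.
Little-endian stores the least-significant byte at the lowest address.
Reassemble most-significant byte first: 13 24 → 0x1324.
0x1324 = 4900.

4900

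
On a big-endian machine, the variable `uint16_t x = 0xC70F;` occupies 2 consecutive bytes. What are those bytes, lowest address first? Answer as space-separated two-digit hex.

C7 0F

Split into bytes (most-significant first): C7 0F.
Big-endian: lowest address holds the most-significant byte.
So the memory order matches the most-significant-first order: C7 0F.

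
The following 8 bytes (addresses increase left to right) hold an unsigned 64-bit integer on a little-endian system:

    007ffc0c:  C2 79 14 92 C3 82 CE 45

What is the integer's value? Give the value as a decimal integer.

5030101610300471746

In little-endian order the low byte comes first in memory.
Reassemble most-significant byte first: 45 CE 82 C3 92 14 79 C2 → 0x45CE82C3921479C2.
0x45CE82C3921479C2 = 5030101610300471746.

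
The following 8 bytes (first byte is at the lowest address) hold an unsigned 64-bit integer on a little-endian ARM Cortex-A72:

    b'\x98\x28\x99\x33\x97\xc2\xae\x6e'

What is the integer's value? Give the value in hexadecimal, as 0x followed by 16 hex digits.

0x6EAEC29733992898

Little-endian stores the least-significant byte at the lowest address.
Reassemble most-significant byte first: 6E AE C2 97 33 99 28 98 → 0x6EAEC29733992898.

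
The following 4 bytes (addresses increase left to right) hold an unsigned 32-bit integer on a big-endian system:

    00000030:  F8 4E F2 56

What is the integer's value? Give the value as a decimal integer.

Big-endian stores the most-significant byte at the lowest address.
The bytes are already most-significant first: 0xF84EF256.
0xF84EF256 = 4165923414.

4165923414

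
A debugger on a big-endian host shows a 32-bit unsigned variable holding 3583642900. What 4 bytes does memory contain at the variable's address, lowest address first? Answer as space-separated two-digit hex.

3583642900 in hexadecimal, padded to 32 bits, is 0xD59A0D14.
Split into bytes (most-significant first): D5 9A 0D 14.
Big-endian stores the most-significant byte at the lowest address.
So the memory order matches the most-significant-first order: D5 9A 0D 14.

D5 9A 0D 14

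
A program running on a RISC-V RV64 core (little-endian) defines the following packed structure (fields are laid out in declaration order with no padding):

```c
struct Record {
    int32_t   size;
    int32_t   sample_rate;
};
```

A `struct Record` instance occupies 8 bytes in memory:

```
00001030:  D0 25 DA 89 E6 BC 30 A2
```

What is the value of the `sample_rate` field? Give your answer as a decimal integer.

`sample_rate` follows `size` (4 bytes), so it starts at byte offset 4 and occupies 4 bytes.
Bytes at offsets 4..7: E6 BC 30 A2.
Little-endian: lowest address holds the least-significant byte.
Reassemble most-significant byte first: A2 30 BC E6 → 0xA230BCE6.
Top bit is set, so as a signed 32-bit value this is 0xA230BCE6 − 2^32 = -1573864218.

-1573864218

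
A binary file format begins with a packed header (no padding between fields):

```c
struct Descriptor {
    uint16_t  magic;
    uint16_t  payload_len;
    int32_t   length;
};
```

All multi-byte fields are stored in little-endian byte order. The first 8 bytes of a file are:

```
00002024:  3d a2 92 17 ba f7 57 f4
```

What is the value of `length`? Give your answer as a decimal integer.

-195561542

`length` follows `magic` (2 B), `payload_len` (2 B), so it starts at offset 2 + 2 = 4 and occupies 4 bytes.
Bytes at offsets 4..7: BA F7 57 F4.
Little-endian: lowest address holds the least-significant byte.
Reassemble most-significant byte first: F4 57 F7 BA → 0xF457F7BA.
Top bit is set, so as a signed 32-bit value this is 0xF457F7BA − 2^32 = -195561542.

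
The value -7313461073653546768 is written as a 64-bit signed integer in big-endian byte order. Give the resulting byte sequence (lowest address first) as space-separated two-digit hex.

Two's complement of -7313461073653546768 in 64 bits: 7313461073653546768 = 0x657EA2191DC43F10; invert → 0x9A815DE6E23BC0EF; add 1 → 0x9A815DE6E23BC0F0.
Split into bytes (most-significant first): 9A 81 5D E6 E2 3B C0 F0.
In big-endian order the high byte comes first in memory.
So the memory order matches the most-significant-first order: 9A 81 5D E6 E2 3B C0 F0.

9A 81 5D E6 E2 3B C0 F0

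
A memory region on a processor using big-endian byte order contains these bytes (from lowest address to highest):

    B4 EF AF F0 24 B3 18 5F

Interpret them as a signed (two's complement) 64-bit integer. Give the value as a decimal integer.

Big-endian: lowest address holds the most-significant byte.
The bytes are already most-significant first: 0xB4EFAFF024B3185F.
Top bit is set, so as a signed 64-bit value this is 0xB4EFAFF024B3185F − 2^64 = -5408911181505947553.

-5408911181505947553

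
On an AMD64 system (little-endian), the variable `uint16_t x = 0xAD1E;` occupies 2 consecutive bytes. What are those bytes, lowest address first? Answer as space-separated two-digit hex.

1E AD

Split into bytes (most-significant first): AD 1E.
Little-endian stores the least-significant byte at the lowest address.
So at ascending addresses the bytes are 1E AD.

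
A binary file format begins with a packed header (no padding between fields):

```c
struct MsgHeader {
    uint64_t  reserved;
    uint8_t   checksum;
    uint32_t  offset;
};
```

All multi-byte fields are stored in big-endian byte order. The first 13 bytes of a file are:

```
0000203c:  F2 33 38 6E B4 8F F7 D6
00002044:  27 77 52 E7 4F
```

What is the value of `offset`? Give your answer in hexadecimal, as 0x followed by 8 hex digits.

`offset` follows `reserved` (8 B), `checksum` (1 B), so it starts at offset 8 + 1 = 9 and occupies 4 bytes.
Bytes at offsets 9..12: 77 52 E7 4F.
Big-endian: lowest address holds the most-significant byte.
The bytes are already most-significant first: 0x7752E74F.

0x7752E74F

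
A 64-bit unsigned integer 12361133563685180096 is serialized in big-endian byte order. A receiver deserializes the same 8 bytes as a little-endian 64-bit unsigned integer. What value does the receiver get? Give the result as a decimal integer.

13840298243873934251

12361133563685180096 in 64-bit hexadecimal is 0xAB8B917BEC9D12C0.
Stored big-endian, the bytes at ascending addresses are AB 8B 91 7B EC 9D 12 C0.
Read back as little-endian, the first byte is least significant, giving 0xC0129DEC7B918BAB.
0xC0129DEC7B918BAB = 13840298243873934251.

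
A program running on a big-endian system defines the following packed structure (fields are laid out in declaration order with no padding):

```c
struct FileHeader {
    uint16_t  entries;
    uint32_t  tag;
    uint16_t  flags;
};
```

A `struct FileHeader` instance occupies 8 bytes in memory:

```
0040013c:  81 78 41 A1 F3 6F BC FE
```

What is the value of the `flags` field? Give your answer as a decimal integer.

48382

`flags` follows `entries` (2 B), `tag` (4 B), so it starts at offset 2 + 4 = 6 and occupies 2 bytes.
Bytes at offsets 6..7: BC FE.
Big-endian: lowest address holds the most-significant byte.
The bytes are already most-significant first: 0xBCFE.
0xBCFE = 48382.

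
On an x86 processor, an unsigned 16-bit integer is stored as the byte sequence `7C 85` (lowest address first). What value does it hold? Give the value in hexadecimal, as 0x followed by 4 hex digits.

Little-endian: lowest address holds the least-significant byte.
Reassemble most-significant byte first: 85 7C → 0x857C.

0x857C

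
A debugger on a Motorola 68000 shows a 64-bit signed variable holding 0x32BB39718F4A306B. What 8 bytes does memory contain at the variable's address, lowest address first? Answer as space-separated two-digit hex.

32 BB 39 71 8F 4A 30 6B

Split into bytes (most-significant first): 32 BB 39 71 8F 4A 30 6B.
In big-endian order the high byte comes first in memory.
So the memory order matches the most-significant-first order: 32 BB 39 71 8F 4A 30 6B.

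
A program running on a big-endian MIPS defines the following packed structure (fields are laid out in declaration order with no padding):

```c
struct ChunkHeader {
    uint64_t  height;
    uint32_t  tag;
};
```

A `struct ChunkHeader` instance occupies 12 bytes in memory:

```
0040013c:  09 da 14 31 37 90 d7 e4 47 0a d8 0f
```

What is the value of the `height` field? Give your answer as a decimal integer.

709902092882466788

`height` is the first field, at byte offset 0, occupying 8 bytes.
Bytes at offsets 0..7: 09 DA 14 31 37 90 D7 E4.
Big-endian: lowest address holds the most-significant byte.
The bytes are already most-significant first: 0x09DA14313790D7E4.
0x09DA14313790D7E4 = 709902092882466788.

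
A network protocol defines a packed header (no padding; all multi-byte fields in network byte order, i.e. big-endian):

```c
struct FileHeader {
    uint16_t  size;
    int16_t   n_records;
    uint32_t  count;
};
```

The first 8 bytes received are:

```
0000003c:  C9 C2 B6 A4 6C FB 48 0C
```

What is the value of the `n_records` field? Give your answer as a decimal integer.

`n_records` follows `size` (2 bytes), so it starts at byte offset 2 and occupies 2 bytes.
Bytes at offsets 2..3: B6 A4.
In big-endian order the high byte comes first in memory.
The bytes are already most-significant first: 0xB6A4.
Top bit is set, so as a signed 16-bit value this is 0xB6A4 − 2^16 = -18780.

-18780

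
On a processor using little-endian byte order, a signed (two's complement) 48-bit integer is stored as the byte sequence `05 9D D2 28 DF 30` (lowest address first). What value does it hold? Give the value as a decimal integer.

53735020731653

Little-endian stores the least-significant byte at the lowest address.
Reassemble most-significant byte first: 30 DF 28 D2 9D 05 → 0x30DF28D29D05.
0x30DF28D29D05 = 53735020731653.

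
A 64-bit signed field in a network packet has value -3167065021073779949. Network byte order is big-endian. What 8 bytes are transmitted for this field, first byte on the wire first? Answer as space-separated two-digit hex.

D4 0C 53 24 A6 55 13 13

Two's complement of -3167065021073779949 in 64 bits: 3167065021073779949 = 0x2BF3ACDB59AAECED; invert → 0xD40C5324A6551312; add 1 → 0xD40C5324A6551313.
Split into bytes (most-significant first): D4 0C 53 24 A6 55 13 13.
Big-endian stores the most-significant byte at the lowest address.
So the memory order matches the most-significant-first order: D4 0C 53 24 A6 55 13 13.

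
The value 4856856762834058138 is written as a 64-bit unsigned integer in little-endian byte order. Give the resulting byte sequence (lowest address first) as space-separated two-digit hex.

9A 7B AD 39 7E 05 67 43

4856856762834058138 in hexadecimal, padded to 64 bits, is 0x4367057E39AD7B9A.
Split into bytes (most-significant first): 43 67 05 7E 39 AD 7B 9A.
Little-endian stores the least-significant byte at the lowest address.
So at ascending addresses the bytes are 9A 7B AD 39 7E 05 67 43.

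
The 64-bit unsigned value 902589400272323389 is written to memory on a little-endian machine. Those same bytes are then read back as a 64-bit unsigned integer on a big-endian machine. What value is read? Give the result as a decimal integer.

902589400272323389 in 64-bit hexadecimal is 0x0C86A4470543C33D.
Stored little-endian, the bytes at ascending addresses are 3D C3 43 05 47 A4 86 0C.
Read back as big-endian, the last byte is least significant, giving 0x3DC3430547A4860C.
0x3DC3430547A4860C = 4450474546728044044.

4450474546728044044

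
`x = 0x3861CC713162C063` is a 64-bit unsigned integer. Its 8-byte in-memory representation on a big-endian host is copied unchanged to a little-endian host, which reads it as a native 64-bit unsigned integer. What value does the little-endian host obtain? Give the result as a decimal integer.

Stored big-endian, the bytes at ascending addresses are 38 61 CC 71 31 62 C0 63.
Read back as little-endian, the first byte is least significant, giving 0x63C0623171CC6138.
0x63C0623171CC6138 = 7187852969785450808.

7187852969785450808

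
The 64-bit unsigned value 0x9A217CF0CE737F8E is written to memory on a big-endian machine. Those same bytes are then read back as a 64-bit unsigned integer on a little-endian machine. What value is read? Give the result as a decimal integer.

Stored big-endian, the bytes at ascending addresses are 9A 21 7C F0 CE 73 7F 8E.
Read back as little-endian, the first byte is least significant, giving 0x8E7F73CEF07C219A.
0x8E7F73CEF07C219A = 10268053008063144346.

10268053008063144346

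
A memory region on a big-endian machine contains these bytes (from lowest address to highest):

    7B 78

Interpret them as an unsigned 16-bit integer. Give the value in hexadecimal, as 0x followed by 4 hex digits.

In big-endian order the high byte comes first in memory.
The bytes are already most-significant first: 0x7B78.

0x7B78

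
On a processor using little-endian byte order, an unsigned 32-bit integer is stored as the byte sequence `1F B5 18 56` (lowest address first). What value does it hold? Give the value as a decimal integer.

1444459807

In little-endian order the low byte comes first in memory.
Reassemble most-significant byte first: 56 18 B5 1F → 0x5618B51F.
0x5618B51F = 1444459807.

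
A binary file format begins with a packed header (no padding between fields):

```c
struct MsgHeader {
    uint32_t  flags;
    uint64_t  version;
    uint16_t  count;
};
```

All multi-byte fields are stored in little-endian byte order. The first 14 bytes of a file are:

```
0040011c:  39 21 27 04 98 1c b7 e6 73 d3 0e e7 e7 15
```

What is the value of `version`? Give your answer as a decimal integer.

16649477367180762264

`version` follows `flags` (4 bytes), so it starts at byte offset 4 and occupies 8 bytes.
Bytes at offsets 4..11: 98 1C B7 E6 73 D3 0E E7.
Little-endian: lowest address holds the least-significant byte.
Reassemble most-significant byte first: E7 0E D3 73 E6 B7 1C 98 → 0xE70ED373E6B71C98.
0xE70ED373E6B71C98 = 16649477367180762264.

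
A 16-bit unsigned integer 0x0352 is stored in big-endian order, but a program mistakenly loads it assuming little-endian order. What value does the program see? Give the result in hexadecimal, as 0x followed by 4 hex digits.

0x5203

Stored big-endian, the bytes at ascending addresses are 03 52.
Read back as little-endian, the first byte is least significant, giving 0x5203.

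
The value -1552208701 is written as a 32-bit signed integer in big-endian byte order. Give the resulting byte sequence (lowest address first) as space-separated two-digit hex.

Two's complement of -1552208701 in 32 bits: 1552208701 = 0x5C84D33D; invert → 0xA37B2CC2; add 1 → 0xA37B2CC3.
Split into bytes (most-significant first): A3 7B 2C C3.
Big-endian stores the most-significant byte at the lowest address.
So the memory order matches the most-significant-first order: A3 7B 2C C3.

A3 7B 2C C3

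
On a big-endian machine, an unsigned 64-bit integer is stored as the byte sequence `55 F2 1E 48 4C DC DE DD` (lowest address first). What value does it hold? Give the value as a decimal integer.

Big-endian stores the most-significant byte at the lowest address.
The bytes are already most-significant first: 0x55F21E484CDCDEDD.
0x55F21E484CDCDEDD = 6193045733463875293.

6193045733463875293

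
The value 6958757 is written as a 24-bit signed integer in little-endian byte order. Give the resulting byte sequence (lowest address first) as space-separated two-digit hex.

A5 2E 6A

6958757 in hexadecimal, padded to 24 bits, is 0x6A2EA5.
Split into bytes (most-significant first): 6A 2E A5.
In little-endian order the low byte comes first in memory.
So at ascending addresses the bytes are A5 2E 6A.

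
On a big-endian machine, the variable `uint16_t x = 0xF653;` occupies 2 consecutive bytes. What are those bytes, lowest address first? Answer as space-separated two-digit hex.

Split into bytes (most-significant first): F6 53.
Big-endian: lowest address holds the most-significant byte.
So the memory order matches the most-significant-first order: F6 53.

F6 53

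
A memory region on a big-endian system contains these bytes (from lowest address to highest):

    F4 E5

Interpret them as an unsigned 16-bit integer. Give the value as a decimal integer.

Big-endian: lowest address holds the most-significant byte.
The bytes are already most-significant first: 0xF4E5.
0xF4E5 = 62693.

62693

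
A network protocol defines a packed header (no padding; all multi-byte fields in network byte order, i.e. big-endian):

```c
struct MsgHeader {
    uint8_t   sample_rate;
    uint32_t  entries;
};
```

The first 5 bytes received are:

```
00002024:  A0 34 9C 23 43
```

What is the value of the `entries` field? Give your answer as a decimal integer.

`entries` follows `sample_rate` (1 byte), so it starts at byte offset 1 and occupies 4 bytes.
Bytes at offsets 1..4: 34 9C 23 43.
In big-endian order the high byte comes first in memory.
The bytes are already most-significant first: 0x349C2343.
0x349C2343 = 882647875.

882647875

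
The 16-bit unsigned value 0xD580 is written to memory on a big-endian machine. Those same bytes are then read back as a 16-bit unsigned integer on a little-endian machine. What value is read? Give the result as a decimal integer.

Stored big-endian, the bytes at ascending addresses are D5 80.
Read back as little-endian, the first byte is least significant, giving 0x80D5.
0x80D5 = 32981.

32981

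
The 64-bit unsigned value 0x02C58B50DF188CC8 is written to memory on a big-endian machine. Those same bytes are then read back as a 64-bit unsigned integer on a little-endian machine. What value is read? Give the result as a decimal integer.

14450952651733189890

Stored big-endian, the bytes at ascending addresses are 02 C5 8B 50 DF 18 8C C8.
Read back as little-endian, the first byte is least significant, giving 0xC88C18DF508BC502.
0xC88C18DF508BC502 = 14450952651733189890.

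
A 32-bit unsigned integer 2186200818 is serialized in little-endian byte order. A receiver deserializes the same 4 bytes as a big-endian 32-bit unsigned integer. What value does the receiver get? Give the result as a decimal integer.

4073082498

2186200818 in 32-bit hexadecimal is 0x824EC6F2.
Stored little-endian, the bytes at ascending addresses are F2 C6 4E 82.
Read back as big-endian, the last byte is least significant, giving 0xF2C64E82.
0xF2C64E82 = 4073082498.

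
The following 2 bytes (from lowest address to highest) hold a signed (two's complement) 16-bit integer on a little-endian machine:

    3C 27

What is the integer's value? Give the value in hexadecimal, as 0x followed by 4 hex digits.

Little-endian stores the least-significant byte at the lowest address.
Reassemble most-significant byte first: 27 3C → 0x273C.

0x273C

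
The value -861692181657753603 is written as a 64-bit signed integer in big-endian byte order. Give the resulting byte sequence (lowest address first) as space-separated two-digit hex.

Two's complement of -861692181657753603 in 64 bits: 861692181657753603 = 0x0BF5587949711803; invert → 0xF40AA786B68EE7FC; add 1 → 0xF40AA786B68EE7FD.
Split into bytes (most-significant first): F4 0A A7 86 B6 8E E7 FD.
Big-endian: lowest address holds the most-significant byte.
So the memory order matches the most-significant-first order: F4 0A A7 86 B6 8E E7 FD.

F4 0A A7 86 B6 8E E7 FD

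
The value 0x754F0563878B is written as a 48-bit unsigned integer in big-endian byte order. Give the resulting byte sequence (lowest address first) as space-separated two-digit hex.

75 4F 05 63 87 8B

Split into bytes (most-significant first): 75 4F 05 63 87 8B.
Big-endian: lowest address holds the most-significant byte.
So the memory order matches the most-significant-first order: 75 4F 05 63 87 8B.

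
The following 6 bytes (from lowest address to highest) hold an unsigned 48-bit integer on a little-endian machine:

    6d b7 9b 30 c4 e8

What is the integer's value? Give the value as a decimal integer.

In little-endian order the low byte comes first in memory.
Reassemble most-significant byte first: E8 C4 30 9B B7 6D → 0xE8C4309BB76D.
0xE8C4309BB76D = 255929326745453.

255929326745453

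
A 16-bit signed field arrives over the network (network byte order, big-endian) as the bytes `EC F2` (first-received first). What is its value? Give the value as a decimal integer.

In big-endian order the high byte comes first in memory.
The bytes are already most-significant first: 0xECF2.
Top bit is set, so as a signed 16-bit value this is 0xECF2 − 2^16 = -4878.

-4878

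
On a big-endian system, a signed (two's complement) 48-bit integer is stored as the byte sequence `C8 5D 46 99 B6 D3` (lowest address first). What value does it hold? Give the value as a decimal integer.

Big-endian stores the most-significant byte at the lowest address.
The bytes are already most-significant first: 0xC85D4699B6D3.
Top bit is set, so as a signed 48-bit value this is 0xC85D4699B6D3 − 2^48 = -61172034717997.

-61172034717997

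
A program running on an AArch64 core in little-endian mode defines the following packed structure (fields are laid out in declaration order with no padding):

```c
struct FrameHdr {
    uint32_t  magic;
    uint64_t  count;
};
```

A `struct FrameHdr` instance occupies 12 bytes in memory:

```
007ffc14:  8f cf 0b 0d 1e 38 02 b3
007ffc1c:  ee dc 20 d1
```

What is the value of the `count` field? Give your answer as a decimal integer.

15069287270945273886

`count` follows `magic` (4 bytes), so it starts at byte offset 4 and occupies 8 bytes.
Bytes at offsets 4..11: 1E 38 02 B3 EE DC 20 D1.
Little-endian: lowest address holds the least-significant byte.
Reassemble most-significant byte first: D1 20 DC EE B3 02 38 1E → 0xD120DCEEB302381E.
0xD120DCEEB302381E = 15069287270945273886.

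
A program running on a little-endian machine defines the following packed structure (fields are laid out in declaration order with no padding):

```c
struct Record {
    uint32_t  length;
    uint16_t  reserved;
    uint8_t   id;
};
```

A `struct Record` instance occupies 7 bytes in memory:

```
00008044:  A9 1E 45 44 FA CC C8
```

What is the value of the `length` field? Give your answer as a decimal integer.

1145380521

`length` is the first field, at byte offset 0, occupying 4 bytes.
Bytes at offsets 0..3: A9 1E 45 44.
Little-endian stores the least-significant byte at the lowest address.
Reassemble most-significant byte first: 44 45 1E A9 → 0x44451EA9.
0x44451EA9 = 1145380521.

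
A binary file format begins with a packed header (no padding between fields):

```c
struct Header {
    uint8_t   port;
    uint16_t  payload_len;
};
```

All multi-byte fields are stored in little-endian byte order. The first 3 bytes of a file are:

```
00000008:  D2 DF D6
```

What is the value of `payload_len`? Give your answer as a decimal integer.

`payload_len` follows `port` (1 byte), so it starts at byte offset 1 and occupies 2 bytes.
Bytes at offsets 1..2: DF D6.
Little-endian stores the least-significant byte at the lowest address.
Reassemble most-significant byte first: D6 DF → 0xD6DF.
0xD6DF = 55007.

55007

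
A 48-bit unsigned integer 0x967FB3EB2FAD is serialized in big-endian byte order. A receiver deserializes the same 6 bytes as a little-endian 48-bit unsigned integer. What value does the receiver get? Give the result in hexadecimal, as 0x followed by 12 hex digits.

Stored big-endian, the bytes at ascending addresses are 96 7F B3 EB 2F AD.
Read back as little-endian, the first byte is least significant, giving 0xAD2FEBB37F96.

0xAD2FEBB37F96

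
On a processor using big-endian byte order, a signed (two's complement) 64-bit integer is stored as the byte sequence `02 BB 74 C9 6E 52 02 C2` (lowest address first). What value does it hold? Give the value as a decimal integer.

196879417208865474

Big-endian: lowest address holds the most-significant byte.
The bytes are already most-significant first: 0x02BB74C96E5202C2.
0x02BB74C96E5202C2 = 196879417208865474.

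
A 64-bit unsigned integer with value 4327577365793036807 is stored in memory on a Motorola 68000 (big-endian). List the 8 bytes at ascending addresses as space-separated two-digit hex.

4327577365793036807 in hexadecimal, padded to 64 bits, is 0x3C0EA4AF8A1D5A07.
Split into bytes (most-significant first): 3C 0E A4 AF 8A 1D 5A 07.
Big-endian: lowest address holds the most-significant byte.
So the memory order matches the most-significant-first order: 3C 0E A4 AF 8A 1D 5A 07.

3C 0E A4 AF 8A 1D 5A 07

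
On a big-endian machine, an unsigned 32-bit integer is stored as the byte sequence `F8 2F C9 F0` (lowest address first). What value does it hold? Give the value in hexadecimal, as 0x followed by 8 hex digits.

0xF82FC9F0

In big-endian order the high byte comes first in memory.
The bytes are already most-significant first: 0xF82FC9F0.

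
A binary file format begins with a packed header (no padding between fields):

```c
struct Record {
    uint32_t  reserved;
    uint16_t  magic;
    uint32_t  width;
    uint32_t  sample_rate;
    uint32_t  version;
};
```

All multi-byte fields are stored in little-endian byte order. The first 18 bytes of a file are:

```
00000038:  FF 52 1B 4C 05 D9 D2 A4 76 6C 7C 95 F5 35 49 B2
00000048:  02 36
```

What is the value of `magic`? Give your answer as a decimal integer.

`magic` follows `reserved` (4 bytes), so it starts at byte offset 4 and occupies 2 bytes.
Bytes at offsets 4..5: 05 D9.
Little-endian: lowest address holds the least-significant byte.
Reassemble most-significant byte first: D9 05 → 0xD905.
0xD905 = 55557.

55557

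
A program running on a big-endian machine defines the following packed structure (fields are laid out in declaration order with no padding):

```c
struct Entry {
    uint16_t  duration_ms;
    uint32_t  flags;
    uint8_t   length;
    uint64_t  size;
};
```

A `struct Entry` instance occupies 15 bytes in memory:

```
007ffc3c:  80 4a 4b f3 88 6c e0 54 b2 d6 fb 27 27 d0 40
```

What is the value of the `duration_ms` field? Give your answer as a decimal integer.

32842

`duration_ms` is the first field, at byte offset 0, occupying 2 bytes.
Bytes at offsets 0..1: 80 4A.
Big-endian: lowest address holds the most-significant byte.
The bytes are already most-significant first: 0x804A.
0x804A = 32842.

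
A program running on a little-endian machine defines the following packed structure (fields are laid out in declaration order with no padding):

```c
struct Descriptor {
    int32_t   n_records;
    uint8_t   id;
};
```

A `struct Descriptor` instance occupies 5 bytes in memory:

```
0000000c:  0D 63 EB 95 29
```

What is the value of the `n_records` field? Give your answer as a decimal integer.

-1779735795

`n_records` is the first field, at byte offset 0, occupying 4 bytes.
Bytes at offsets 0..3: 0D 63 EB 95.
Little-endian: lowest address holds the least-significant byte.
Reassemble most-significant byte first: 95 EB 63 0D → 0x95EB630D.
Top bit is set, so as a signed 32-bit value this is 0x95EB630D − 2^32 = -1779735795.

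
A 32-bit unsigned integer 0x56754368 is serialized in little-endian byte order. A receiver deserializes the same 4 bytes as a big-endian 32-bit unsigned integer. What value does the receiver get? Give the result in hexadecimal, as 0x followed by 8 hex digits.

0x68437556

Stored little-endian, the bytes at ascending addresses are 68 43 75 56.
Read back as big-endian, the last byte is least significant, giving 0x68437556.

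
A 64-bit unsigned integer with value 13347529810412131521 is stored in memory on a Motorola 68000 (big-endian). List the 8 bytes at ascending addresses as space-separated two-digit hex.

B9 3B F3 A4 F2 8D 54 C1

13347529810412131521 in hexadecimal, padded to 64 bits, is 0xB93BF3A4F28D54C1.
Split into bytes (most-significant first): B9 3B F3 A4 F2 8D 54 C1.
Big-endian stores the most-significant byte at the lowest address.
So the memory order matches the most-significant-first order: B9 3B F3 A4 F2 8D 54 C1.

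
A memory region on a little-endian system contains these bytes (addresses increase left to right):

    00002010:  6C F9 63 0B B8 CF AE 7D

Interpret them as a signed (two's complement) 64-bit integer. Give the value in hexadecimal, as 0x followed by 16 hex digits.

0x7DAECFB80B63F96C

In little-endian order the low byte comes first in memory.
Reassemble most-significant byte first: 7D AE CF B8 0B 63 F9 6C → 0x7DAECFB80B63F96C.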